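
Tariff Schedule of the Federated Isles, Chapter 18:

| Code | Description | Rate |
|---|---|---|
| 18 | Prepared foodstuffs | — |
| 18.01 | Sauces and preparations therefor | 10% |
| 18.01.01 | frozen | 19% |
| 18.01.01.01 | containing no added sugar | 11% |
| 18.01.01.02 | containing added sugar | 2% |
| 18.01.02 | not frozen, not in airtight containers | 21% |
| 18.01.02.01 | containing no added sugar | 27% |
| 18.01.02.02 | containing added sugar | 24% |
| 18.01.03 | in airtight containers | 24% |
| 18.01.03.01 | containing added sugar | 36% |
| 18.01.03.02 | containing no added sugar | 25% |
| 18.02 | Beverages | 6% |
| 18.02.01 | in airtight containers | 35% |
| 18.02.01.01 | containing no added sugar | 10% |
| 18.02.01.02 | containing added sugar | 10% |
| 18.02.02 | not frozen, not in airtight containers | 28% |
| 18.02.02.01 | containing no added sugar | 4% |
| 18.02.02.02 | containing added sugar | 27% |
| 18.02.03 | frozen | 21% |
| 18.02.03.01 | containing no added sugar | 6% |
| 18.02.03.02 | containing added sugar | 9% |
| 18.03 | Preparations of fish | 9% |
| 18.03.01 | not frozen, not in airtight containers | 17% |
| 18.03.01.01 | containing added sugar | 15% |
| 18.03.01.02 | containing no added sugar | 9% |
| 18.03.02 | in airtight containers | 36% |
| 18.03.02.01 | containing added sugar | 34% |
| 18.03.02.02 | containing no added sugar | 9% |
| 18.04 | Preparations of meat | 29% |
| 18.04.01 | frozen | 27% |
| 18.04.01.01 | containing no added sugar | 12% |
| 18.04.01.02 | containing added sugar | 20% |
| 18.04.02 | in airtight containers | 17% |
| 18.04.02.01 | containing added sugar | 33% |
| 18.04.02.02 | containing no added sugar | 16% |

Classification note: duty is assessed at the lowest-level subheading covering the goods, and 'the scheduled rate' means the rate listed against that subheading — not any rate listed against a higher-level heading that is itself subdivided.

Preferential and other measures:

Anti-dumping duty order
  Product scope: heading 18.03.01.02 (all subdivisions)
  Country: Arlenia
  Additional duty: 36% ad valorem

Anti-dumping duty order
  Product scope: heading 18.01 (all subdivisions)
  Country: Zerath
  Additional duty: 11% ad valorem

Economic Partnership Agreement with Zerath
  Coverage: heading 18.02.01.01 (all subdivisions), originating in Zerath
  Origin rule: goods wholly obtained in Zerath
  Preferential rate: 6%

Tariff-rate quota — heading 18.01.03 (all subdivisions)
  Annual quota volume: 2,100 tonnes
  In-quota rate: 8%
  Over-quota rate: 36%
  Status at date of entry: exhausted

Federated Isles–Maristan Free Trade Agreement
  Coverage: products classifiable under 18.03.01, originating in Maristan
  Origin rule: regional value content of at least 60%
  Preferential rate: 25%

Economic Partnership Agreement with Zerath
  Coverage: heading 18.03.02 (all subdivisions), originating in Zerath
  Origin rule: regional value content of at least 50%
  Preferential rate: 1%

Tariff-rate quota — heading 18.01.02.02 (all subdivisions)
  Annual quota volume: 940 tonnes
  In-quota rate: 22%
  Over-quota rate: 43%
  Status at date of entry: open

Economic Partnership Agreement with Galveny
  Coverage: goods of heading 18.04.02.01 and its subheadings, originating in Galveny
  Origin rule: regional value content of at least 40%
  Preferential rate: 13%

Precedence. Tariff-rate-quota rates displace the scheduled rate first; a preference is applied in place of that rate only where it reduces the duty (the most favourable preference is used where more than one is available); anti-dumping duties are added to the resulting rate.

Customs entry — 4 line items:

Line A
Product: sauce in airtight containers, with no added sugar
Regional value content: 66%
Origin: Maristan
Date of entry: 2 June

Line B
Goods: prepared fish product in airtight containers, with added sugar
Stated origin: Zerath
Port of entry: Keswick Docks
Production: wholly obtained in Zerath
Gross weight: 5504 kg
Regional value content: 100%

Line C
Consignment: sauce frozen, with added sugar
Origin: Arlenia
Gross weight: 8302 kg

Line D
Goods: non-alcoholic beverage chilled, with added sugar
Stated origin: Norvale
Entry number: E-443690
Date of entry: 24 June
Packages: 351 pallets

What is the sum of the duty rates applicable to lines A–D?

Line A: sauce → 18.01; in airtight containers → 18.01.03; with no added sugar → 18.01.03.02. Scheduled 25%. quota on 18.01.03 exhausted → over-quota 36%; Maristan agreement on 18.03.01: 18.01.03.02 not covered. → 36%.
Line B: prepared fish product → 18.03; in airtight containers → 18.03.02; with added sugar → 18.03.02.01. Scheduled 34%. Zerath agreement on 18.02.01.01: 18.03.02.01 not covered; Zerath agreement on 18.03.02: RVC ≥ 50% → 1% available; preferential 1%. → 1%.
Line C: sauce → 18.01; frozen → 18.01.01; with added sugar → 18.01.01.02. Scheduled 2%. No special measure applies. → 2%.
Line D: non-alcoholic beverage → 18.02; chilled → 18.02.02; with added sugar → 18.02.02.02. Scheduled 27%. No special measure applies. → 27%.
Sum: 36% + 1% + 2% + 27% = 66%.

66%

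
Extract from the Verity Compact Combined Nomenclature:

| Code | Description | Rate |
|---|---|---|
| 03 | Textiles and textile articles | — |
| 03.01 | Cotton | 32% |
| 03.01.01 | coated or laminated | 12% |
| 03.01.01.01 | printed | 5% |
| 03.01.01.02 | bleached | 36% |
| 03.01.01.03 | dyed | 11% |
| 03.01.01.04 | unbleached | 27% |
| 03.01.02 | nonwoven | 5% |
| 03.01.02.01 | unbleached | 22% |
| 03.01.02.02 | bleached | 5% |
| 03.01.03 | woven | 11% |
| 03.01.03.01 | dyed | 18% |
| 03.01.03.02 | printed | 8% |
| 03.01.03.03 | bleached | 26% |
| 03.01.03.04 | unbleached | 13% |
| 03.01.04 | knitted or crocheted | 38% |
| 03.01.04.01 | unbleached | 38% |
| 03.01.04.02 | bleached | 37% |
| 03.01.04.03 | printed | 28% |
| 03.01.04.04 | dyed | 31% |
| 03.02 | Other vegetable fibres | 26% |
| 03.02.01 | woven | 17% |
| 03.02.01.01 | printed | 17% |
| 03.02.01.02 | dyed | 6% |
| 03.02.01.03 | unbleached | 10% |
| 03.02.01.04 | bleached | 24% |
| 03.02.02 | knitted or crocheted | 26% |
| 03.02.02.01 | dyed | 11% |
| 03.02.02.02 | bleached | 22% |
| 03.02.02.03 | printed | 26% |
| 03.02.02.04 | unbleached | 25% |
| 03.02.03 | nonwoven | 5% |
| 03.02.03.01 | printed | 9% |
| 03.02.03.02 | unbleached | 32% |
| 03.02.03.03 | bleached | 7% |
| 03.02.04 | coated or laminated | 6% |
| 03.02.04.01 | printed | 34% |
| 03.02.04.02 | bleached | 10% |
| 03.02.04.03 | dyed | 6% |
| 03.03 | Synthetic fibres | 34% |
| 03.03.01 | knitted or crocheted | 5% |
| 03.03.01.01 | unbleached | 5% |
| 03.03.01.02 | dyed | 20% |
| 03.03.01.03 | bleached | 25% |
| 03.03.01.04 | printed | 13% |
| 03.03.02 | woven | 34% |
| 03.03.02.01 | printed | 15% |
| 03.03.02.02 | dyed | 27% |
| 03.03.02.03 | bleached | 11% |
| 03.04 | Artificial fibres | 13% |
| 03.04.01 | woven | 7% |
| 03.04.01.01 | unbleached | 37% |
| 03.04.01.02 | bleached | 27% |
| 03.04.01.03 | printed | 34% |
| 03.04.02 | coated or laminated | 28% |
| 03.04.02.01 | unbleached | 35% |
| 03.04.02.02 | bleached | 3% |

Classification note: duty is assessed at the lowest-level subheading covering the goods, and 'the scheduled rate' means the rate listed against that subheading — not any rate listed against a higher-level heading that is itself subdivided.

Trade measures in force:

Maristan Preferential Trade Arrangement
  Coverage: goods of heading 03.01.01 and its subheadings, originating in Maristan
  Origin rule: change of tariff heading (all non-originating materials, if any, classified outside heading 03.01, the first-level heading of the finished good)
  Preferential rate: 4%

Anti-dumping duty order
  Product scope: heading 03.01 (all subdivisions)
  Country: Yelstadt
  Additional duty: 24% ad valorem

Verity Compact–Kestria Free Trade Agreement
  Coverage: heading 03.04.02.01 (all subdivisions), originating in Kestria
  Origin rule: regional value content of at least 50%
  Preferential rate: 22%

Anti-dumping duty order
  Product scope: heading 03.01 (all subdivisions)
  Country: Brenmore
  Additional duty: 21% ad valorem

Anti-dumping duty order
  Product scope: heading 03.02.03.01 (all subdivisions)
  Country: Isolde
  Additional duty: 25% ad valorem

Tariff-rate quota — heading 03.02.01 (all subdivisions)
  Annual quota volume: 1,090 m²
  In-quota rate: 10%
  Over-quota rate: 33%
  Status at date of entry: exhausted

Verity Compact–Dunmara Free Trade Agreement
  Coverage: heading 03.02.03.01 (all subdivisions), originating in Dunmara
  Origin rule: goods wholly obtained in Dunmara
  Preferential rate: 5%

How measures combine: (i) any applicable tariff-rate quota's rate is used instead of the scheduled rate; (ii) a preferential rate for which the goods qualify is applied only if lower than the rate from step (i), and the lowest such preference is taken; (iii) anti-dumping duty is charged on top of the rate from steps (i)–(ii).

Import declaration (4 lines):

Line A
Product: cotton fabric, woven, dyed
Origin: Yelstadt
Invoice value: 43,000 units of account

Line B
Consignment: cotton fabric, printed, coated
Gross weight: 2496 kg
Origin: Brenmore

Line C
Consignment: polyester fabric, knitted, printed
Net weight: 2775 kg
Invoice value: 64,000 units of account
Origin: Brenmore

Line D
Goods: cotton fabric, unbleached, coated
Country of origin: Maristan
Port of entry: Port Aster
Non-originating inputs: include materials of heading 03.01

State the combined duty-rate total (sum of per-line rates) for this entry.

108%

Line A: cotton → 03.01; woven → 03.01.03; dyed → 03.01.03.01. Scheduled 18%. anti-dumping (Yelstadt, 03.01): +24%; total 18% + 24% = 42%. → 42%.
Line B: cotton → 03.01; coated → 03.01.01; printed → 03.01.01.01. Scheduled 5%. anti-dumping (Brenmore, 03.01): +21%; total 5% + 21% = 26%. → 26%.
Line C: polyester → 03.03; knitted → 03.03.01; printed → 03.03.01.04. Scheduled 13%. No special measure applies. → 13%.
Line D: cotton → 03.01; coated → 03.01.01; unbleached → 03.01.01.04. Scheduled 27%. Maristan agreement on 03.01.01: CTH not met. → 27%.
Sum: 42% + 26% + 13% + 27% = 108%.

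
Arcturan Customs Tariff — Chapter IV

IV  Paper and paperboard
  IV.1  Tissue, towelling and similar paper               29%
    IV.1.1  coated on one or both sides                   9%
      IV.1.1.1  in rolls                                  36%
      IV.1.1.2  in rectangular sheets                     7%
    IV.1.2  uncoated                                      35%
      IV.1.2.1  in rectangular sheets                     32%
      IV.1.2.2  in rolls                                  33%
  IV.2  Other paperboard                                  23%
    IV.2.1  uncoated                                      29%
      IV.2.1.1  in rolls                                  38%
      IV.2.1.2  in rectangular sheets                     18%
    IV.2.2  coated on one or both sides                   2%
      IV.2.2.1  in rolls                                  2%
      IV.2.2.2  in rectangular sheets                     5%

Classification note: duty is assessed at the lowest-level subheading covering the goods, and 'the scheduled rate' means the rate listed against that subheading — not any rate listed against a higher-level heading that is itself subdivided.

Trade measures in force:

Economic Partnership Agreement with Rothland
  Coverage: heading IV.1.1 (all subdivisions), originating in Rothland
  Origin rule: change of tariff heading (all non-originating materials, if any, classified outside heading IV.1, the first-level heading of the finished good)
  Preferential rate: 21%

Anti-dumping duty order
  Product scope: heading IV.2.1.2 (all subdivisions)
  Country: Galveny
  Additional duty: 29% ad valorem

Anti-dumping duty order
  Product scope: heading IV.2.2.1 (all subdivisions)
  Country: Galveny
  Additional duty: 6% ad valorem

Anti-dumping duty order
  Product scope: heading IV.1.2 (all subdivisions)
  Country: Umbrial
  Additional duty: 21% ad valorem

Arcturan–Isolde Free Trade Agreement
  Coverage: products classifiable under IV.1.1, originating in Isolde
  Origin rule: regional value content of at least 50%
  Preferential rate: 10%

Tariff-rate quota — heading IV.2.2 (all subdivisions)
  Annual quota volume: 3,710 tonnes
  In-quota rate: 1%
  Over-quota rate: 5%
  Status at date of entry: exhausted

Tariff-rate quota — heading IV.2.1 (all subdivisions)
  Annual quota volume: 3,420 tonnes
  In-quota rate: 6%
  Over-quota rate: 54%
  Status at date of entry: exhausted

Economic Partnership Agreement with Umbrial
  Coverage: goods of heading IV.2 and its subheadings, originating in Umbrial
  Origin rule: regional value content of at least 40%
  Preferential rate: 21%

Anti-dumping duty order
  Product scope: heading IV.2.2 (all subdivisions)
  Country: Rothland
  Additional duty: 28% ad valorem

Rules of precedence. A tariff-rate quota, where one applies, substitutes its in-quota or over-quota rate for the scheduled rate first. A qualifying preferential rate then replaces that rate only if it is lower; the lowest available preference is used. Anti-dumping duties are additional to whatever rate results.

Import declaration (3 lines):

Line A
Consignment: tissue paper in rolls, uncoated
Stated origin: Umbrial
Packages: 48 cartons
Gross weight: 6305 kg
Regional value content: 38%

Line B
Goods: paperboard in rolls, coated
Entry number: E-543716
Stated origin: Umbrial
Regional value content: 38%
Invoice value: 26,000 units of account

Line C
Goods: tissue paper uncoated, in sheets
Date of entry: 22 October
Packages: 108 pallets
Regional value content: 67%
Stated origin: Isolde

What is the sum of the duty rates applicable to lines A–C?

91%

Line A: tissue paper → IV.1; uncoated → IV.1.2; in rolls → IV.1.2.2. Scheduled 33%. Umbrial agreement on IV.2: IV.1.2.2 not covered; anti-dumping (Umbrial, IV.1.2): +21%; total 33% + 21% = 54%. → 54%.
Line B: paperboard → IV.2; coated → IV.2.2; in rolls → IV.2.2.1. Scheduled 2%. quota on IV.2.2 exhausted → over-quota 5%; Umbrial agreement on IV.2: RVC < 40%. → 5%.
Line C: tissue paper → IV.1; uncoated → IV.1.2; in sheets → IV.1.2.1. Scheduled 32%. Isolde agreement on IV.1.1: IV.1.2.1 not covered. → 32%.
Sum: 54% + 5% + 32% = 91%.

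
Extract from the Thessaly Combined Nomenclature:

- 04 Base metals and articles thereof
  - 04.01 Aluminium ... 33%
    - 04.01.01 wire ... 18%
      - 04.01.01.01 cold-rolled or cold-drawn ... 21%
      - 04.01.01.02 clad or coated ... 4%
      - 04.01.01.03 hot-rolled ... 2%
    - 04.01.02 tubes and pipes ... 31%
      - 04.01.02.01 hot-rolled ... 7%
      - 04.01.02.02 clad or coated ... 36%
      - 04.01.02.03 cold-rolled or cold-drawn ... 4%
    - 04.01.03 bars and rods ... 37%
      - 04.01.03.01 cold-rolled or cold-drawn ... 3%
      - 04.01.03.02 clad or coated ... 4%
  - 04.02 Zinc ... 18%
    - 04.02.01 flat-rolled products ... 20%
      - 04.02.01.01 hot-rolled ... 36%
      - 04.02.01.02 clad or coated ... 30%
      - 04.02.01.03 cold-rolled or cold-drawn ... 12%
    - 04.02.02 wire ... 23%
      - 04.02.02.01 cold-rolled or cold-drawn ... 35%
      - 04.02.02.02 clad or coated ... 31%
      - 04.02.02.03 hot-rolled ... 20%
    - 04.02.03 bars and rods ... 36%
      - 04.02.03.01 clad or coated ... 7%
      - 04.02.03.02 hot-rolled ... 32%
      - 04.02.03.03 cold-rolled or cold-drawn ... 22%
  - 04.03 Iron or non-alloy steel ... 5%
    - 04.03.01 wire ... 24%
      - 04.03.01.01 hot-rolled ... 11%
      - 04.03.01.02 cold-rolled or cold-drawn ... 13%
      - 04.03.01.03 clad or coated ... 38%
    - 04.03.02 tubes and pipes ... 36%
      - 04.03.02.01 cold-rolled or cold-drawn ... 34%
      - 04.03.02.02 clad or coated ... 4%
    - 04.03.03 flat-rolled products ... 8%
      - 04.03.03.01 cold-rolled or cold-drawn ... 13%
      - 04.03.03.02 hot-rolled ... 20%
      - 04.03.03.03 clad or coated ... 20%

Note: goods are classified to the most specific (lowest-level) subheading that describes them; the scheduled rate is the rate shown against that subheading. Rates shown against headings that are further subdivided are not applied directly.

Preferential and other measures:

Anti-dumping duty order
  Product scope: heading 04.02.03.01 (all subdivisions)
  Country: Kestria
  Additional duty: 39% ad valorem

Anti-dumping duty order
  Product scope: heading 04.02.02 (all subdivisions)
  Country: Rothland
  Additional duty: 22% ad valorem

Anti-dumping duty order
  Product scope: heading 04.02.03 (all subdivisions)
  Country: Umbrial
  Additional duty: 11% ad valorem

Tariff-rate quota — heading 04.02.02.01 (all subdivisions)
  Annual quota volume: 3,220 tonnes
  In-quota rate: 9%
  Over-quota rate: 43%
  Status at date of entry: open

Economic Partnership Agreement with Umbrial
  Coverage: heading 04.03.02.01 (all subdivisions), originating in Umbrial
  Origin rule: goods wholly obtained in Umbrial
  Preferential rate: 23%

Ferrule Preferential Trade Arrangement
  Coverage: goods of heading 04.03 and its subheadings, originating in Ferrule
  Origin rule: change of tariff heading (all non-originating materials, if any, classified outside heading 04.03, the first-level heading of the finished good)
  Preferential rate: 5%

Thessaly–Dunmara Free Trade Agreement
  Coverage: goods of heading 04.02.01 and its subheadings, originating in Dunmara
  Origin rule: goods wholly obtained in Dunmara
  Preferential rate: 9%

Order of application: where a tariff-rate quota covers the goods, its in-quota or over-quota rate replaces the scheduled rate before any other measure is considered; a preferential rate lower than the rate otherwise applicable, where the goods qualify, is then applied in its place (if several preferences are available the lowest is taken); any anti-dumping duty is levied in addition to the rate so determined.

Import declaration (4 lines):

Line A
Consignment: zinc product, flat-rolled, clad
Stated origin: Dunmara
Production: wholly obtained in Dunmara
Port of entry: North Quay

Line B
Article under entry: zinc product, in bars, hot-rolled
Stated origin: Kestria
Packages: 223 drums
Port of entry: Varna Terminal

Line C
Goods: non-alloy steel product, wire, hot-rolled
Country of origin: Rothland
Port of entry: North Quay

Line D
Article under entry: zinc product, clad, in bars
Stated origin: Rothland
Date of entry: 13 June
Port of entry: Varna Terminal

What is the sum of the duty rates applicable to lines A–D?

59%

Line A: zinc → 04.02; flat-rolled → 04.02.01; clad → 04.02.01.02. Scheduled 30%. Dunmara agreement on 04.02.01: wholly obtained → 9% available; preferential 9%. → 9%.
Line B: zinc → 04.02; in bars → 04.02.03; hot-rolled → 04.02.03.02. Scheduled 32%. No special measure applies. → 32%.
Line C: non-alloy steel → 04.03; wire → 04.03.01; hot-rolled → 04.03.01.01. Scheduled 11%. No special measure applies. → 11%.
Line D: zinc → 04.02; in bars → 04.02.03; clad → 04.02.03.01. Scheduled 7%. No special measure applies. → 7%.
Sum: 9% + 32% + 11% + 7% = 59%.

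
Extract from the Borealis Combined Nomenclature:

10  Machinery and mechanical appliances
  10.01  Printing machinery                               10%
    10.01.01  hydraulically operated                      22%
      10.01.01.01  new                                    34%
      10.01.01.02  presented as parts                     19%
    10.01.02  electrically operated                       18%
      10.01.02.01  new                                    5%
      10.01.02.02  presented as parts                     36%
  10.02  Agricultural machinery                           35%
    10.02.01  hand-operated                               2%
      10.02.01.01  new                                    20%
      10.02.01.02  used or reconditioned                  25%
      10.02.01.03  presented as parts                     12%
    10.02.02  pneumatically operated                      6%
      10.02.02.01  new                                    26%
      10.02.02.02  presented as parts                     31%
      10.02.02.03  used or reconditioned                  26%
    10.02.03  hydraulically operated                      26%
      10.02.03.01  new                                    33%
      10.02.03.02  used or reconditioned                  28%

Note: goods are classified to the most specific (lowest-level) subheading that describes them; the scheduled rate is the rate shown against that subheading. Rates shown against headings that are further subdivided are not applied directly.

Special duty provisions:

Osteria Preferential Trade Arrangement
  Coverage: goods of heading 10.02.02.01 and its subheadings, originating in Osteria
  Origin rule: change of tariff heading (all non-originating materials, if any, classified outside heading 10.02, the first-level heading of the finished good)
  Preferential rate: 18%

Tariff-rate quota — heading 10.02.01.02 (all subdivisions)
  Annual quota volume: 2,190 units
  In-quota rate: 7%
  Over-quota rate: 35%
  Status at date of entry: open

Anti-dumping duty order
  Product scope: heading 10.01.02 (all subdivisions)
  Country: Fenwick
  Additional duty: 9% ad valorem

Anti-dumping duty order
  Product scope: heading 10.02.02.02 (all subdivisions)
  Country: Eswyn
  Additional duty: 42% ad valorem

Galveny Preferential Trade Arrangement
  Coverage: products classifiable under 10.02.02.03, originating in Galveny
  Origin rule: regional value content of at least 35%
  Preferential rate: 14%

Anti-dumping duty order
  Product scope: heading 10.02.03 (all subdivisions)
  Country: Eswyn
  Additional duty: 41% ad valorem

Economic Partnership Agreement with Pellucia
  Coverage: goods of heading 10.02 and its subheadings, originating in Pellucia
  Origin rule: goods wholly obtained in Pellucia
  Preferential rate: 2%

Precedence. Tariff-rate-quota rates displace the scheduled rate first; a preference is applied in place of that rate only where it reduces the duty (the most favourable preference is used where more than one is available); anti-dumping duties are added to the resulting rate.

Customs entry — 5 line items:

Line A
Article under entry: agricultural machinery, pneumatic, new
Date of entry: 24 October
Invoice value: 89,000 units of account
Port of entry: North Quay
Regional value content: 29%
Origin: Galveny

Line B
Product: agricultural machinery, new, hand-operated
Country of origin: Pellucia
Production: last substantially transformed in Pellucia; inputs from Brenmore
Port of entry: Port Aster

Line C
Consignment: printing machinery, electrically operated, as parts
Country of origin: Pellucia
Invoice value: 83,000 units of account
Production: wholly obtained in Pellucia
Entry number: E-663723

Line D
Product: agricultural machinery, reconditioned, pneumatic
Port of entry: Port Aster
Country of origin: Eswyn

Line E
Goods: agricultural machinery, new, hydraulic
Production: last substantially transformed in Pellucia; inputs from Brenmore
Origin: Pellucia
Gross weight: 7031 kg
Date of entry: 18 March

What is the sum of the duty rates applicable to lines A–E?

141%

Line A: agricultural → 10.02; pneumatic → 10.02.02; new → 10.02.02.01. Scheduled 26%. Galveny agreement on 10.02.02.03: 10.02.02.01 not covered. → 26%.
Line B: agricultural → 10.02; hand-operated → 10.02.01; new → 10.02.01.01. Scheduled 20%. Pellucia agreement on 10.02: not wholly obtained. → 20%.
Line C: printing → 10.01; electrically operated → 10.01.02; as parts → 10.01.02.02. Scheduled 36%. Pellucia agreement on 10.02: 10.01.02.02 not covered. → 36%.
Line D: agricultural → 10.02; pneumatic → 10.02.02; reconditioned → 10.02.02.03. Scheduled 26%. No special measure applies. → 26%.
Line E: agricultural → 10.02; hydraulic → 10.02.03; new → 10.02.03.01. Scheduled 33%. Pellucia agreement on 10.02: not wholly obtained. → 33%.
Sum: 26% + 20% + 36% + 26% + 33% = 141%.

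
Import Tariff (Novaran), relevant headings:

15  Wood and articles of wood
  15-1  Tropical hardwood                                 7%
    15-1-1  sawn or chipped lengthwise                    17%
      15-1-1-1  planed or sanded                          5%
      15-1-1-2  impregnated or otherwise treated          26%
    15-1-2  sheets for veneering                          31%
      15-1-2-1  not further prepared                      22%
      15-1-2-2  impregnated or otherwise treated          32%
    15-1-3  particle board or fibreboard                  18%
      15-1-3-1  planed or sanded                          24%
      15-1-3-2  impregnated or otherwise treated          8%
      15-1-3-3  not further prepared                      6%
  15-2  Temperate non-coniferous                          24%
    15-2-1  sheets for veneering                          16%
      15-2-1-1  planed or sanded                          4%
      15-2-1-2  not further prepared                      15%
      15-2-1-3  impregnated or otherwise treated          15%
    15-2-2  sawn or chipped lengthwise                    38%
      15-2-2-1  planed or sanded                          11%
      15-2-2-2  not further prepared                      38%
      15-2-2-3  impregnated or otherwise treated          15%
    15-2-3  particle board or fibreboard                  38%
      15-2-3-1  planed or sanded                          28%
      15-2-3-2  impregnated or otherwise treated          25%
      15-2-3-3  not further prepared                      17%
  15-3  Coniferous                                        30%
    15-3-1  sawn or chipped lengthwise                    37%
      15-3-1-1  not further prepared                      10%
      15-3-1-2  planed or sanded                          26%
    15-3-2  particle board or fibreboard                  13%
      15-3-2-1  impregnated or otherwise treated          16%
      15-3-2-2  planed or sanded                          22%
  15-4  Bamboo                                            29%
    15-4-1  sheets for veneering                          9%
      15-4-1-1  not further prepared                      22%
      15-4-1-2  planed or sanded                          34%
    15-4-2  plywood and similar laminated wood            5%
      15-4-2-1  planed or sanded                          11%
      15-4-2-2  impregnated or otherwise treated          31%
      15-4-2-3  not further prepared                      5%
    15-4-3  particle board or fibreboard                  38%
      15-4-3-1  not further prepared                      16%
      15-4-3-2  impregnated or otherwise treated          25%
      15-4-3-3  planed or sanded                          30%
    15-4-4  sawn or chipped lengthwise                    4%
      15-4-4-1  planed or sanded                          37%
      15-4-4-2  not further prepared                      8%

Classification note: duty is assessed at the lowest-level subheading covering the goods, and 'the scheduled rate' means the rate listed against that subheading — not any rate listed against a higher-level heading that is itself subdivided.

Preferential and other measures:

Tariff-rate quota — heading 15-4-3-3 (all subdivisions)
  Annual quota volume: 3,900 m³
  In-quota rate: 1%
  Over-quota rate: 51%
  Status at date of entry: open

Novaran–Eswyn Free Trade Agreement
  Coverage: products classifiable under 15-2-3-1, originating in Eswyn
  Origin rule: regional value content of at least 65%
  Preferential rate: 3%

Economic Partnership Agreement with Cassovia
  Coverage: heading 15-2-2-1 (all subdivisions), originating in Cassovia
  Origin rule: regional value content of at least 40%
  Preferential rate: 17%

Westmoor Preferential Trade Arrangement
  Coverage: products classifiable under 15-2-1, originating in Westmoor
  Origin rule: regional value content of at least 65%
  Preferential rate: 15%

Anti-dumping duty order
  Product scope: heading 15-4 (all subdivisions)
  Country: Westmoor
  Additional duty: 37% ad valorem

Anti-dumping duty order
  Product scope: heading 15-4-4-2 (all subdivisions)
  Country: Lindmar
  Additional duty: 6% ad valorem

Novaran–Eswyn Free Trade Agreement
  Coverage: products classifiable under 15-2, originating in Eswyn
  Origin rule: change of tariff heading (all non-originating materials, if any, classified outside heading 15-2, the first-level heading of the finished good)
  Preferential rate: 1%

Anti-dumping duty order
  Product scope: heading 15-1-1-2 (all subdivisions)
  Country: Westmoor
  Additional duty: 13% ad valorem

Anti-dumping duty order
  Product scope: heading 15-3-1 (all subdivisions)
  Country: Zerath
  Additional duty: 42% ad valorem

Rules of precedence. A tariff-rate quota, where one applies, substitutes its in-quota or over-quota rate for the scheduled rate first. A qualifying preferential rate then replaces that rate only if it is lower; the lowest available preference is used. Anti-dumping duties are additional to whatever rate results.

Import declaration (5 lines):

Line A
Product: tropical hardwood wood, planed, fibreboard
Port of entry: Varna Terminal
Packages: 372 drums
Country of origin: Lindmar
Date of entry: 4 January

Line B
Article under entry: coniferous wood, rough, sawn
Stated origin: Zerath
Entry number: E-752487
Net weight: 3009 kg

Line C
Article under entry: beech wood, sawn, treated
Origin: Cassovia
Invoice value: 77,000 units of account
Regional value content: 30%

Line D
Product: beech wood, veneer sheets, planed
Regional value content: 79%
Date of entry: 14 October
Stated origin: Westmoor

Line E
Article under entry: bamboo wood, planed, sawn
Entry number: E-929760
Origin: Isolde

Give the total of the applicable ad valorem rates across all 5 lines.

Line A: tropical hardwood → 15-1; fibreboard → 15-1-3; planed → 15-1-3-1. Scheduled 24%. No special measure applies. → 24%.
Line B: coniferous → 15-3; sawn → 15-3-1; rough → 15-3-1-1. Scheduled 10%. anti-dumping (Zerath, 15-3-1): +42%; total 10% + 42% = 52%. → 52%.
Line C: beech → 15-2; sawn → 15-2-2; treated → 15-2-2-3. Scheduled 15%. Cassovia agreement on 15-2-2-1: 15-2-2-3 not covered. → 15%.
Line D: beech → 15-2; veneer sheets → 15-2-1; planed → 15-2-1-1. Scheduled 4%. Westmoor agreement on 15-2-1: RVC ≥ 65% → 15% available; preference 15% not lower than 4% → no reduction. → 4%.
Line E: bamboo → 15-4; sawn → 15-4-4; planed → 15-4-4-1. Scheduled 37%. No special measure applies. → 37%.
Sum: 24% + 52% + 15% + 4% + 37% = 132%.

132%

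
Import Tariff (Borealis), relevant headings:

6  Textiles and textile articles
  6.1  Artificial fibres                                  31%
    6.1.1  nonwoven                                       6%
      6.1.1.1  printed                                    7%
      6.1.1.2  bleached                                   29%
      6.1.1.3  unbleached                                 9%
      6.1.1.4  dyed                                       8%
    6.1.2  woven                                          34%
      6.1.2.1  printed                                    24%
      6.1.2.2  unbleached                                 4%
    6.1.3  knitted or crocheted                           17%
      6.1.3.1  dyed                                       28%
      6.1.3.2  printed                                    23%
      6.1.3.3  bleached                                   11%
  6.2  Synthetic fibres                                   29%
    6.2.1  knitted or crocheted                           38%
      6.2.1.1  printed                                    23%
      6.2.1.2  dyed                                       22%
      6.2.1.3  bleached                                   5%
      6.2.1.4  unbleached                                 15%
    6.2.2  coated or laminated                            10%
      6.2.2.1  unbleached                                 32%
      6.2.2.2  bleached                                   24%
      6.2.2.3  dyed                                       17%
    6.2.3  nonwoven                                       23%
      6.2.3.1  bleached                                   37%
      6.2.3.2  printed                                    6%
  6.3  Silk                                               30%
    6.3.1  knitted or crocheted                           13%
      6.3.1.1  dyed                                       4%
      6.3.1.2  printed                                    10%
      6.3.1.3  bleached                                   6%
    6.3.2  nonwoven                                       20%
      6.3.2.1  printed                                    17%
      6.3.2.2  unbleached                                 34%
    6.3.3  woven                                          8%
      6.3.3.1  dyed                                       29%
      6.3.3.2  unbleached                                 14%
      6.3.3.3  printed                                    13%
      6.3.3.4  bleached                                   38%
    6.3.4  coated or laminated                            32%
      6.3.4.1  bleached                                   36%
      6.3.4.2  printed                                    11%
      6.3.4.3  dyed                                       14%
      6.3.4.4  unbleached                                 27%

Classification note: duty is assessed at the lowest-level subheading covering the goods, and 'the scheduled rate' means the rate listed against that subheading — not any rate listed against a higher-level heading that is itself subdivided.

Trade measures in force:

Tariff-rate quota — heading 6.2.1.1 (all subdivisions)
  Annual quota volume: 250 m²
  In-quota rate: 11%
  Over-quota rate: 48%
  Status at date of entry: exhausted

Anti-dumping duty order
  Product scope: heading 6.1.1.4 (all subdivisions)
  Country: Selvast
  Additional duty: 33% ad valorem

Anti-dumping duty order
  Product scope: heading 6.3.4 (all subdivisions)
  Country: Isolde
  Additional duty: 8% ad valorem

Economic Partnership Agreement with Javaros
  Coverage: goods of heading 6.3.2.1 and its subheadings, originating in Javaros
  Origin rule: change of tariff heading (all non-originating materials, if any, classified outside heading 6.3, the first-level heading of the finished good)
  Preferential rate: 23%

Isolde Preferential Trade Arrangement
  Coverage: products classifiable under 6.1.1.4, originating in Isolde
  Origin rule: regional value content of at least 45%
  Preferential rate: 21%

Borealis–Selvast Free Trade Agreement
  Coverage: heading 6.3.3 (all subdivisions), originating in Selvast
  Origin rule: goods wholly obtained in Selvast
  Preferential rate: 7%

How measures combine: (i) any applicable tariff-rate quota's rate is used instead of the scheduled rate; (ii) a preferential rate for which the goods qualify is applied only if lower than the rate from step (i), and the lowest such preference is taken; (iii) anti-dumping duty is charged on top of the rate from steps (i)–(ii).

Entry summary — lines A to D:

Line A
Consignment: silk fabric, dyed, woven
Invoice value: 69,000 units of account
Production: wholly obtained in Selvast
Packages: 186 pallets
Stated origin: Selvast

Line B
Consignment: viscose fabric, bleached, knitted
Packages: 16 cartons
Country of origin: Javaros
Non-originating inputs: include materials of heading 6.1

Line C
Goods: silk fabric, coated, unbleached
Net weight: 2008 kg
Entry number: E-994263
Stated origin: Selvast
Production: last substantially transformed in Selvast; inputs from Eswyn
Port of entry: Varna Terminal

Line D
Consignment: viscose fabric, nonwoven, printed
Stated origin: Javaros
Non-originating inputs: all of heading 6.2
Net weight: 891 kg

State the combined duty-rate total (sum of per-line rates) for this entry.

52%

Line A: silk → 6.3; woven → 6.3.3; dyed → 6.3.3.1. Scheduled 29%. Selvast agreement on 6.3.3: wholly obtained → 7% available; preferential 7%. → 7%.
Line B: viscose → 6.1; knitted → 6.1.3; bleached → 6.1.3.3. Scheduled 11%. Javaros agreement on 6.3.2.1: 6.1.3.3 not covered. → 11%.
Line C: silk → 6.3; coated → 6.3.4; unbleached → 6.3.4.4. Scheduled 27%. Selvast agreement on 6.3.3: 6.3.4.4 not covered. → 27%.
Line D: viscose → 6.1; nonwoven → 6.1.1; printed → 6.1.1.1. Scheduled 7%. Javaros agreement on 6.3.2.1: 6.1.1.1 not covered. → 7%.
Sum: 7% + 11% + 27% + 7% = 52%.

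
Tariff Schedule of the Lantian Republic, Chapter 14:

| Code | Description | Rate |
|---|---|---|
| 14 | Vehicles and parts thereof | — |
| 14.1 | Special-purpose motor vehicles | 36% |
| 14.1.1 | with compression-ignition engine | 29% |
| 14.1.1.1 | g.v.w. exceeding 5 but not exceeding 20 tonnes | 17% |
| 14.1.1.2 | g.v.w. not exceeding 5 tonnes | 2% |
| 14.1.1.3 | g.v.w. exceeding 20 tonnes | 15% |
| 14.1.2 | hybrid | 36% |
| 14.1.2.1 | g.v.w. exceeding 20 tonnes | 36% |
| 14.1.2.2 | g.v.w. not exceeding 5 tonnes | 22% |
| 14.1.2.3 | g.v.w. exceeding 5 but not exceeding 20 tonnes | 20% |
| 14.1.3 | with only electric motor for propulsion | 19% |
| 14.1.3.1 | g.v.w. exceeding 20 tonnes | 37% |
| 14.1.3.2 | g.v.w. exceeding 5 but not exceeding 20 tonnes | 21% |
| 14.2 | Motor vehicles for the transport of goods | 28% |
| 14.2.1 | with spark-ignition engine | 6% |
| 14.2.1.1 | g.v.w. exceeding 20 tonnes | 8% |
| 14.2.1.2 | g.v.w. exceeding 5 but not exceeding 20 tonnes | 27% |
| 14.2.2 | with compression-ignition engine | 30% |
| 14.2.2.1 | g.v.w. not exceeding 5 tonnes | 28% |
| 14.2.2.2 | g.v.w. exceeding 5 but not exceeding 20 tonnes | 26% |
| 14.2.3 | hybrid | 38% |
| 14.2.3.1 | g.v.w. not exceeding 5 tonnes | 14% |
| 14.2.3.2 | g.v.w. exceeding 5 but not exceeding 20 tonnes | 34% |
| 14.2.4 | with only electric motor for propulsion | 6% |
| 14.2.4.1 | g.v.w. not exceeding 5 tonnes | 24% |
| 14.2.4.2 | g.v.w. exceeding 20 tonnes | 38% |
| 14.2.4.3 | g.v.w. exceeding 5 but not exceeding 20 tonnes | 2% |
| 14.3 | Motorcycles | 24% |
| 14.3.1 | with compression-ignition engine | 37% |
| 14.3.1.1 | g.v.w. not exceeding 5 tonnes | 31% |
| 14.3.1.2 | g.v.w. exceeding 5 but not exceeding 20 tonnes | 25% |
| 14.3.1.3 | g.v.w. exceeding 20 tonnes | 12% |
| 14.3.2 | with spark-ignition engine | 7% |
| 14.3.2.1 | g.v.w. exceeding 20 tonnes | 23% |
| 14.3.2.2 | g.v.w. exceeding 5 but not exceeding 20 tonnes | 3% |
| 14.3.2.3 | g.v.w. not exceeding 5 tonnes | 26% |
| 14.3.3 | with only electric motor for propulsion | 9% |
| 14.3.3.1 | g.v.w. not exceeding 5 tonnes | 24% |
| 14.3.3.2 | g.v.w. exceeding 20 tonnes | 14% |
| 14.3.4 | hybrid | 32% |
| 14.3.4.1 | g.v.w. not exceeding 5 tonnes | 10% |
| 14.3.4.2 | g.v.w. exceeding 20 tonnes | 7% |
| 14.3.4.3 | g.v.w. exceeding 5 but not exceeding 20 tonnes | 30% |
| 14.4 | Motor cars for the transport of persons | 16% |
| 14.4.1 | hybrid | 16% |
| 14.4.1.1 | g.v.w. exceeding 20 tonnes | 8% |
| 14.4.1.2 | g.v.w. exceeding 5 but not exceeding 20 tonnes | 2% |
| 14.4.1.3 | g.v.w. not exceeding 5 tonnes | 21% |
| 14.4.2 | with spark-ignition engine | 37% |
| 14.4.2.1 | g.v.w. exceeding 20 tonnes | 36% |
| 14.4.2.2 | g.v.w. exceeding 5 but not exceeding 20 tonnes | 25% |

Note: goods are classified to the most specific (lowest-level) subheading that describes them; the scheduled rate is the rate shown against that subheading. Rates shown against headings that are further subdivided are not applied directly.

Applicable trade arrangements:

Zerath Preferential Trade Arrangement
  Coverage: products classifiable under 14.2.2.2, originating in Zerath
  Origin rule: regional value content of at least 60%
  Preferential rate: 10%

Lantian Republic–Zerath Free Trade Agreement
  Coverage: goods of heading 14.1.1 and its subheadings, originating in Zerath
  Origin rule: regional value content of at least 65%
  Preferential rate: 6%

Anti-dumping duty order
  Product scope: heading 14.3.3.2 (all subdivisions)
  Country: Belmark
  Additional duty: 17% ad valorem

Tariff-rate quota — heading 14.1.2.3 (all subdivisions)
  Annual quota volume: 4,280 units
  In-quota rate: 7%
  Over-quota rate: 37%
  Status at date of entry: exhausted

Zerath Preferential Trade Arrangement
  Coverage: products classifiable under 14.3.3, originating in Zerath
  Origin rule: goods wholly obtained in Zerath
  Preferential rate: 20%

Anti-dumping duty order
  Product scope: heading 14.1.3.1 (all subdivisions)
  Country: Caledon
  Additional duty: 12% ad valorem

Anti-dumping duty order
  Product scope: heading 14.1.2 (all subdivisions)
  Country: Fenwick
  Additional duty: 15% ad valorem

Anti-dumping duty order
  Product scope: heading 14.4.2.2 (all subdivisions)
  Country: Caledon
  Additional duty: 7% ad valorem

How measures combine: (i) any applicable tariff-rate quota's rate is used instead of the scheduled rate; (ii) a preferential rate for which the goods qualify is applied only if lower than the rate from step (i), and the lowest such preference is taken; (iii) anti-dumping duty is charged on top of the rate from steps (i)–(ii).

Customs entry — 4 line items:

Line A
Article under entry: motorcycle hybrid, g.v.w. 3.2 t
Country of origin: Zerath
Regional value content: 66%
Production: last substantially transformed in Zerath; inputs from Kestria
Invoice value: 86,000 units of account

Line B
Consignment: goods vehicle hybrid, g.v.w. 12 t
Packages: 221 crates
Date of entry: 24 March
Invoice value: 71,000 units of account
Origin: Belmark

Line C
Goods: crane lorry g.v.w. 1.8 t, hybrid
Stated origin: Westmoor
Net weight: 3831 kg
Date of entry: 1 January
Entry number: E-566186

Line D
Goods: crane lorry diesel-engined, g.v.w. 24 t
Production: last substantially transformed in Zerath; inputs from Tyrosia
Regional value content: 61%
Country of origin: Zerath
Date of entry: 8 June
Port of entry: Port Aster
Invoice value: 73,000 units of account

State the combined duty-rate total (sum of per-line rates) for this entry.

81%

Line A: motorcycle → 14.3; hybrid → 14.3.4; g.v.w. 3.2 t → 14.3.4.1. Scheduled 10%. Zerath agreement on 14.2.2.2: 14.3.4.1 not covered; Zerath agreement on 14.1.1: 14.3.4.1 not covered; Zerath agreement on 14.3.3: 14.3.4.1 not covered. → 10%.
Line B: goods vehicle → 14.2; hybrid → 14.2.3; g.v.w. 12 t → 14.2.3.2. Scheduled 34%. No special measure applies. → 34%.
Line C: crane lorry → 14.1; hybrid → 14.1.2; g.v.w. 1.8 t → 14.1.2.2. Scheduled 22%. No special measure applies. → 22%.
Line D: crane lorry → 14.1; diesel-engined → 14.1.1; g.v.w. 24 t → 14.1.1.3. Scheduled 15%. Zerath agreement on 14.2.2.2: 14.1.1.3 not covered; Zerath agreement on 14.1.1: RVC < 65%; Zerath agreement on 14.3.3: 14.1.1.3 not covered. → 15%.
Sum: 10% + 34% + 22% + 15% = 81%.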